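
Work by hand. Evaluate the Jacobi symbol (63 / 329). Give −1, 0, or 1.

0

Reciprocity: 63 ≡ 3 and 329 ≡ 1 (mod 4), so (63/329) = +(329/63).
Reduce top mod 63: now compute (14/63).
Pull out 2: since 63 ≡ 7 (mod 8), (2/63) = +1.
Reciprocity: 7 ≡ 3 and 63 ≡ 3 (mod 4), so (7/63) = −(63/7).
Reduce top mod 7: now compute (0/7).
Top reduces to 0: gcd > 1, so the symbol is 0.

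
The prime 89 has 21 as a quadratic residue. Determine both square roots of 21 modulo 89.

33, 56

89 ≡ 1 (mod 4), so we find a root by search.
Trying successive values, 33² = 1089 ≡ 21 (mod 89). The other root is 89 − 33 = 56.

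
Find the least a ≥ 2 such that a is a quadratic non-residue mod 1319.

(2/1319) = +1, so 2 is a residue.
(3/1319) = +1, so 3 is a residue.
(4/1319) = +1, so 4 is a residue.
(5/1319) = +1, so 5 is a residue.
(6/1319) = +1, so 6 is a residue.
(7/1319) = +1, so 7 is a residue.
(8/1319) = +1, so 8 is a residue.
(9/1319) = +1, so 9 is a residue.
(10/1319) = +1, so 10 is a residue.
(11/1319) = +1, so 11 is a residue.
(12/1319) = +1, so 12 is a residue.
(13/1319) = −1, so 13 is the smallest positive non-residue mod 1319.

13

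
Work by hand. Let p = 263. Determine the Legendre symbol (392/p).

1

First reduce: 392 ≡ 129 (mod 263).
Reciprocity: 129 ≡ 1 and 263 ≡ 3 (mod 4), so (129/263) = +(263/129).
Reduce top mod 129: now compute (5/129).
Reciprocity: 5 ≡ 1 and 129 ≡ 1 (mod 4), so (5/129) = +(129/5).
Reduce top mod 5: now compute (4/5).
Pull out 2^2: since 5 ≡ 5 (mod 8), (2/5) = -1, so (2/5)^2 = +1.
Reached (1/5) = 1. Collecting the sign flips along the way, the symbol is +1.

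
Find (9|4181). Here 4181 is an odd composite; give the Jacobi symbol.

Reciprocity: 9 ≡ 1 and 4181 ≡ 1 (mod 4), so (9/4181) = +(4181/9).
Reduce top mod 9: now compute (5/9).
Reciprocity: 5 ≡ 1 and 9 ≡ 1 (mod 4), so (5/9) = +(9/5).
Reduce top mod 5: now compute (4/5).
Pull out 2^2: since 5 ≡ 5 (mod 8), (2/5) = -1, so (2/5)^2 = +1.
Reached (1/5) = 1. Collecting the sign flips along the way, the symbol is +1.

1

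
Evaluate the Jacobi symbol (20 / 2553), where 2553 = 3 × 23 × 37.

Pull out 2^2: since 2553 ≡ 1 (mod 8), (2/2553) = +1, so (2/2553)^2 = +1.
Reciprocity: 5 ≡ 1 and 2553 ≡ 1 (mod 4), so (5/2553) = +(2553/5).
Reduce top mod 5: now compute (3/5).
Reciprocity: 3 ≡ 3 and 5 ≡ 1 (mod 4), so (3/5) = +(5/3).
Reduce top mod 3: now compute (2/3).
Pull out 2: since 3 ≡ 3 (mod 8), (2/3) = -1.
Reached (1/3) = 1. Collecting the sign flips along the way, the symbol is -1.

-1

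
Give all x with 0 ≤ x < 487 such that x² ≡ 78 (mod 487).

213, 274

Since 487 ≡ 3 (mod 4), a square root of 78 is 78^((487+1)/4) = 78^122 mod 487.
Repeated squaring: 78^2≡240, 78^4≡134, 78^8≡424, 78^16≡73, 78^32≡459, 78^64≡297 (mod 487).
78^122 = 78^(64+32+16+8+2) ≡ 274 (mod 487).
Check: 274² = 75076 ≡ 78 (mod 487). The two roots are 213 and 274.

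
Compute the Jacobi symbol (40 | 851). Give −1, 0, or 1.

Pull out 2^3: since 851 ≡ 3 (mod 8), (2/851) = -1, so (2/851)^3 = -1.
Reciprocity: 5 ≡ 1 and 851 ≡ 3 (mod 4), so (5/851) = +(851/5).
Reduce top mod 5: now compute (1/5).
Reached (1/5) = 1. Collecting the sign flips along the way, the symbol is -1.

-1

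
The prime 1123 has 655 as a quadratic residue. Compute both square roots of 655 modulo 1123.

Since 1123 ≡ 3 (mod 4), a square root of 655 is 655^((1123+1)/4) = 655^281 mod 1123.
Repeated squaring: 655^2≡39, 655^4≡398, 655^8≡61, 655^16≡352, 655^32≡374, 655^64≡624, 655^128≡818, 655^256≡939 (mod 1123).
655^281 = 655^(256+16+8+1) ≡ 947 (mod 1123).
Check: 947² = 896809 ≡ 655 (mod 1123). The two roots are 176 and 947.

176, 947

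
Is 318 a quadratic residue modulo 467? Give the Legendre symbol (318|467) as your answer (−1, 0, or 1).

-1

Pull out 2: since 467 ≡ 3 (mod 8), (2/467) = -1.
Reciprocity: 159 ≡ 3 and 467 ≡ 3 (mod 4), so (159/467) = −(467/159).
Reduce top mod 159: now compute (149/159).
Reciprocity: 149 ≡ 1 and 159 ≡ 3 (mod 4), so (149/159) = +(159/149).
Reduce top mod 149: now compute (10/149).
Pull out 2: since 149 ≡ 5 (mod 8), (2/149) = -1.
Reciprocity: 5 ≡ 1 and 149 ≡ 1 (mod 4), so (5/149) = +(149/5).
Reduce top mod 5: now compute (4/5).
Pull out 2^2: since 5 ≡ 5 (mod 8), (2/5) = -1, so (2/5)^2 = +1.
Reached (1/5) = 1. Collecting the sign flips along the way, the symbol is -1.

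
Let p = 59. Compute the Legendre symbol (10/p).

-1

Euler's criterion: (10/59) ≡ 10^29 (mod 59).
10^2 ≡ 41 (mod 59)
10^4 ≡ 29 (mod 59)
10^8 ≡ 15 (mod 59)
10^16 ≡ 48 (mod 59)
10^29 = 10^(16+8+4+1) ≡ 58 (mod 59).
Result is 58 ≡ −1, so (10/59) = −1.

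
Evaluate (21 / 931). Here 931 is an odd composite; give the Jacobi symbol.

Reciprocity: 21 ≡ 1 and 931 ≡ 3 (mod 4), so (21/931) = +(931/21).
Reduce top mod 21: now compute (7/21).
Reciprocity: 7 ≡ 3 and 21 ≡ 1 (mod 4), so (7/21) = +(21/7).
Reduce top mod 7: now compute (0/7).
Top reduces to 0: gcd > 1, so the symbol is 0.

0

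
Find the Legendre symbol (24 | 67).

1

Euler's criterion: (24/67) ≡ 24^33 (mod 67).
24^2 ≡ 40 (mod 67)
24^4 ≡ 59 (mod 67)
24^8 ≡ 64 (mod 67)
24^16 ≡ 9 (mod 67)
24^32 ≡ 14 (mod 67)
24^33 = 24^(32+1) ≡ 1 (mod 67).
Result is 1, so (24/67) = 1.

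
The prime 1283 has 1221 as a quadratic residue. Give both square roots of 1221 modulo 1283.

Since 1283 ≡ 3 (mod 4), a square root of 1221 is 1221^((1283+1)/4) = 1221^321 mod 1283.
Repeated squaring: 1221^2≡1278, 1221^4≡25, 1221^8≡625, 1221^16≡593, 1221^32≡107, 1221^64≡1185, 1221^128≡623, 1221^256≡663 (mod 1283).
1221^321 = 1221^(256+64+1) ≡ 1051 (mod 1283).
Check: 1051² = 1104601 ≡ 1221 (mod 1283). The two roots are 232 and 1051.

232, 1051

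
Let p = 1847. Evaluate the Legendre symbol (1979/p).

First reduce: 1979 ≡ 132 (mod 1847).
Pull out 2^2: since 1847 ≡ 7 (mod 8), (2/1847) = +1, so (2/1847)^2 = +1.
Reciprocity: 33 ≡ 1 and 1847 ≡ 3 (mod 4), so (33/1847) = +(1847/33).
Reduce top mod 33: now compute (32/33).
Pull out 2^5: since 33 ≡ 1 (mod 8), (2/33) = +1, so (2/33)^5 = +1.
Reached (1/33) = 1. Collecting the sign flips along the way, the symbol is +1.

1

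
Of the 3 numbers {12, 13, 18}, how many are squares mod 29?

1

(12/29) = -1 → non-residue.
(13/29) = +1 → QR.
(18/29) = -1 → non-residue.
Total quadratic residues among the 3: 1.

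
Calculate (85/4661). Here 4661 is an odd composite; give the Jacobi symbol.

Reciprocity: 85 ≡ 1 and 4661 ≡ 1 (mod 4), so (85/4661) = +(4661/85).
Reduce top mod 85: now compute (71/85).
Reciprocity: 71 ≡ 3 and 85 ≡ 1 (mod 4), so (71/85) = +(85/71).
Reduce top mod 71: now compute (14/71).
Pull out 2: since 71 ≡ 7 (mod 8), (2/71) = +1.
Reciprocity: 7 ≡ 3 and 71 ≡ 3 (mod 4), so (7/71) = −(71/7).
Reduce top mod 7: now compute (1/7).
Reached (1/7) = 1. Collecting the sign flips along the way, the symbol is -1.

-1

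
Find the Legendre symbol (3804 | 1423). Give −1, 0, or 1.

First reduce: 3804 ≡ 958 (mod 1423).
Pull out 2: since 1423 ≡ 7 (mod 8), (2/1423) = +1.
Reciprocity: 479 ≡ 3 and 1423 ≡ 3 (mod 4), so (479/1423) = −(1423/479).
Reduce top mod 479: now compute (465/479).
Reciprocity: 465 ≡ 1 and 479 ≡ 3 (mod 4), so (465/479) = +(479/465).
Reduce top mod 465: now compute (14/465).
Pull out 2: since 465 ≡ 1 (mod 8), (2/465) = +1.
Reciprocity: 7 ≡ 3 and 465 ≡ 1 (mod 4), so (7/465) = +(465/7).
Reduce top mod 7: now compute (3/7).
Reciprocity: 3 ≡ 3 and 7 ≡ 3 (mod 4), so (3/7) = −(7/3).
Reduce top mod 3: now compute (1/3).
Reached (1/3) = 1. Collecting the sign flips along the way, the symbol is +1.

1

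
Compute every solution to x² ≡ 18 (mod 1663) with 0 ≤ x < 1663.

Since 1663 ≡ 3 (mod 4), a square root of 18 is 18^((1663+1)/4) = 18^416 mod 1663.
Repeated squaring: 18^2≡324, 18^4≡207, 18^8≡1274, 18^16≡1651, 18^32≡144, 18^64≡780, 18^128≡1405, 18^256≡44 (mod 1663).
18^416 = 18^(256+128+32) ≡ 41 (mod 1663).
Check: 41² = 1681 ≡ 18 (mod 1663). The two roots are 41 and 1622.

41, 1622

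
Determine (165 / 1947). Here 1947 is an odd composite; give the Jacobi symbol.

Reciprocity: 165 ≡ 1 and 1947 ≡ 3 (mod 4), so (165/1947) = +(1947/165).
Reduce top mod 165: now compute (132/165).
Pull out 2^2: since 165 ≡ 5 (mod 8), (2/165) = -1, so (2/165)^2 = +1.
Reciprocity: 33 ≡ 1 and 165 ≡ 1 (mod 4), so (33/165) = +(165/33).
Reduce top mod 33: now compute (0/33).
Top reduces to 0: gcd > 1, so the symbol is 0.

0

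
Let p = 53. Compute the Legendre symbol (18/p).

Pull out 2: since 53 ≡ 5 (mod 8), (2/53) = -1.
Reciprocity: 9 ≡ 1 and 53 ≡ 1 (mod 4), so (9/53) = +(53/9).
Reduce top mod 9: now compute (8/9).
Pull out 2^3: since 9 ≡ 1 (mod 8), (2/9) = +1, so (2/9)^3 = +1.
Reached (1/9) = 1. Collecting the sign flips along the way, the symbol is -1.

-1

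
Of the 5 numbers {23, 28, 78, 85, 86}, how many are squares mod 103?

2

(23/103) = +1 → QR.
(28/103) = +1 → QR.
(78/103) = -1 → non-residue.
(85/103) = -1 → non-residue.
(86/103) = -1 → non-residue.
Total quadratic residues among the 5: 2.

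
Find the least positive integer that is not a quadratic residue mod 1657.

(2/1657) = +1, so 2 is a residue.
(3/1657) = +1, so 3 is a residue.
(4/1657) = +1, so 4 is a residue.
(5/1657) = −1, so 5 is the smallest positive non-residue mod 1657.

5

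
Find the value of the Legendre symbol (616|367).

-1

Euler's criterion: (616/367) ≡ 249^183 (mod 367).
249^2 ≡ 345 (mod 367)
249^4 ≡ 117 (mod 367)
249^8 ≡ 110 (mod 367)
249^16 ≡ 356 (mod 367)
249^32 ≡ 121 (mod 367)
249^64 ≡ 328 (mod 367)
249^128 ≡ 53 (mod 367)
249^183 = 249^(128+32+16+4+2+1) ≡ 366 (mod 367).
Result is 366 ≡ −1, so (616/367) = −1.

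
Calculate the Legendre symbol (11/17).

Reciprocity: 11 ≡ 3 and 17 ≡ 1 (mod 4), so (11/17) = +(17/11).
Reduce top mod 11: now compute (6/11).
Pull out 2: since 11 ≡ 3 (mod 8), (2/11) = -1.
Reciprocity: 3 ≡ 3 and 11 ≡ 3 (mod 4), so (3/11) = −(11/3).
Reduce top mod 3: now compute (2/3).
Pull out 2: since 3 ≡ 3 (mod 8), (2/3) = -1.
Reached (1/3) = 1. Collecting the sign flips along the way, the symbol is -1.

-1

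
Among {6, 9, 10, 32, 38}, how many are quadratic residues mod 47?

3

(6/47) = +1 → QR.
(9/47) = +1 → QR.
(10/47) = -1 → non-residue.
(32/47) = +1 → QR.
(38/47) = -1 → non-residue.
Total quadratic residues among the 5: 3.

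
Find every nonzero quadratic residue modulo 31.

1 2 4 5 7 8 9 10 14 16 18 19 20 25 28

Square k = 1,…,15 (k and 31−k give the same square):
1²=1, 2²=4, 3²=9, 4²=16, 5²=25, 6²≡5, 7²≡18, 8²≡2, 9²≡19, 10²≡7, 11²≡28, 12²≡20, 13²≡14, 14²≡10, 15²≡8 (mod 31).
So the quadratic residues mod 31 are {1, 2, 4, 5, 7, 8, 9, 10, 14, 16, 18, 19, 20, 25, 28}.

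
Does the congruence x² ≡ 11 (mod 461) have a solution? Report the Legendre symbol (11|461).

-1

Reciprocity: 11 ≡ 3 and 461 ≡ 1 (mod 4), so (11/461) = +(461/11).
Reduce top mod 11: now compute (10/11).
Pull out 2: since 11 ≡ 3 (mod 8), (2/11) = -1.
Reciprocity: 5 ≡ 1 and 11 ≡ 3 (mod 4), so (5/11) = +(11/5).
Reduce top mod 5: now compute (1/5).
Reached (1/5) = 1. Collecting the sign flips along the way, the symbol is -1.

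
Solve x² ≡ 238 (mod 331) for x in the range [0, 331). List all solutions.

30, 301

Since 331 ≡ 3 (mod 4), a square root of 238 is 238^((331+1)/4) = 238^83 mod 331.
Repeated squaring: 238^2≡43, 238^4≡194, 238^8≡233, 238^16≡5, 238^32≡25, 238^64≡294 (mod 331).
238^83 = 238^(64+16+2+1) ≡ 30 (mod 331).
Check: 30² = 900 ≡ 238 (mod 331). The two roots are 30 and 301.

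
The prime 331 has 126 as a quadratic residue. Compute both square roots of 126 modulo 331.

Since 331 ≡ 3 (mod 4), a square root of 126 is 126^((331+1)/4) = 126^83 mod 331.
Repeated squaring: 126^2≡319, 126^4≡144, 126^8≡214, 126^16≡118, 126^32≡22, 126^64≡153 (mod 331).
126^83 = 126^(64+16+2+1) ≡ 253 (mod 331).
Check: 253² = 64009 ≡ 126 (mod 331). The two roots are 78 and 253.

78, 253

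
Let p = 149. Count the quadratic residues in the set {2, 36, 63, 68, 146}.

(2/149) = -1 → non-residue.
(36/149) = +1 → QR.
(63/149) = +1 → QR.
(68/149) = +1 → QR.
(146/149) = -1 → non-residue.
Total quadratic residues among the 5: 3.

3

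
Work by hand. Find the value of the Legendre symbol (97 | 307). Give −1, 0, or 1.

1

Reciprocity: 97 ≡ 1 and 307 ≡ 3 (mod 4), so (97/307) = +(307/97).
Reduce top mod 97: now compute (16/97).
Pull out 2^4: since 97 ≡ 1 (mod 8), (2/97) = +1, so (2/97)^4 = +1.
Reached (1/97) = 1. Collecting the sign flips along the way, the symbol is +1.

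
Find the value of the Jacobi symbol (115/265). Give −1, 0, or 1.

Reciprocity: 115 ≡ 3 and 265 ≡ 1 (mod 4), so (115/265) = +(265/115).
Reduce top mod 115: now compute (35/115).
Reciprocity: 35 ≡ 3 and 115 ≡ 3 (mod 4), so (35/115) = −(115/35).
Reduce top mod 35: now compute (10/35).
Pull out 2: since 35 ≡ 3 (mod 8), (2/35) = -1.
Reciprocity: 5 ≡ 1 and 35 ≡ 3 (mod 4), so (5/35) = +(35/5).
Reduce top mod 5: now compute (0/5).
Top reduces to 0: gcd > 1, so the symbol is 0.

0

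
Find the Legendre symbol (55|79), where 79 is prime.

1

Euler's criterion: (55/79) ≡ 55^39 (mod 79).
55^2 ≡ 23 (mod 79)
55^4 ≡ 55 (mod 79)
55^8 ≡ 23 (mod 79)
55^16 ≡ 55 (mod 79)
55^32 ≡ 23 (mod 79)
55^39 = 55^(32+4+2+1) ≡ 1 (mod 79).
Result is 1, so (55/79) = 1.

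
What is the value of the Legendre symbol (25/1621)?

Reciprocity: 25 ≡ 1 and 1621 ≡ 1 (mod 4), so (25/1621) = +(1621/25).
Reduce top mod 25: now compute (21/25).
Reciprocity: 21 ≡ 1 and 25 ≡ 1 (mod 4), so (21/25) = +(25/21).
Reduce top mod 21: now compute (4/21).
Pull out 2^2: since 21 ≡ 5 (mod 8), (2/21) = -1, so (2/21)^2 = +1.
Reached (1/21) = 1. Collecting the sign flips along the way, the symbol is +1.

1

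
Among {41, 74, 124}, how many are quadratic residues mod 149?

(41/149) = -1 → non-residue.
(74/149) = -1 → non-residue.
(124/149) = +1 → QR.
Total quadratic residues among the 3: 1.

1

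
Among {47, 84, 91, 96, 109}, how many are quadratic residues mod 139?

3

(47/139) = +1 → QR.
(84/139) = -1 → non-residue.
(91/139) = +1 → QR.
(96/139) = +1 → QR.
(109/139) = -1 → non-residue.
Total quadratic residues among the 5: 3.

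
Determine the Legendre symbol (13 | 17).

Euler's criterion: (13/17) ≡ 13^8 (mod 17).
13^2 ≡ 16 (mod 17)
13^4 ≡ 1 (mod 17)
13^8 ≡ 1 (mod 17)
13^8 = 13^(8) ≡ 1 (mod 17).
Result is 1, so (13/17) = 1.

1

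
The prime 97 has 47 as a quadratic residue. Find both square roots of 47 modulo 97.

97 ≡ 1 (mod 4), so we find a root by search.
Trying successive values, 12² = 144 ≡ 47 (mod 97). The other root is 97 − 12 = 85.

12, 85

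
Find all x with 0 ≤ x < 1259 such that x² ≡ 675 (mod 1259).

354, 905

Since 1259 ≡ 3 (mod 4), a square root of 675 is 675^((1259+1)/4) = 675^315 mod 1259.
Repeated squaring: 675^2≡1126, 675^4≡63, 675^8≡192, 675^16≡353, 675^32≡1227, 675^64≡1024, 675^128≡1088, 675^256≡284 (mod 1259).
675^315 = 675^(256+32+16+8+2+1) ≡ 354 (mod 1259).
Check: 354² = 125316 ≡ 675 (mod 1259). The two roots are 354 and 905.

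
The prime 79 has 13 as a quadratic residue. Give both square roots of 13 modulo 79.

31, 48

Since 79 ≡ 3 (mod 4), a square root of 13 is 13^((79+1)/4) = 13^20 mod 79.
Repeated squaring: 13^2≡11, 13^4≡42, 13^8≡26, 13^16≡44 (mod 79).
13^20 = 13^(16+4) ≡ 31 (mod 79).
Check: 31² = 961 ≡ 13 (mod 79). The two roots are 31 and 48.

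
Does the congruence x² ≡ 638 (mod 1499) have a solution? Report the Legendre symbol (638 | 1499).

Pull out 2: since 1499 ≡ 3 (mod 8), (2/1499) = -1.
Reciprocity: 319 ≡ 3 and 1499 ≡ 3 (mod 4), so (319/1499) = −(1499/319).
Reduce top mod 319: now compute (223/319).
Reciprocity: 223 ≡ 3 and 319 ≡ 3 (mod 4), so (223/319) = −(319/223).
Reduce top mod 223: now compute (96/223).
Pull out 2^5: since 223 ≡ 7 (mod 8), (2/223) = +1, so (2/223)^5 = +1.
Reciprocity: 3 ≡ 3 and 223 ≡ 3 (mod 4), so (3/223) = −(223/3).
Reduce top mod 3: now compute (1/3).
Reached (1/3) = 1. Collecting the sign flips along the way, the symbol is +1.

1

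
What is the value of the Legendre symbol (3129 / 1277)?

First reduce: 3129 ≡ 575 (mod 1277).
Reciprocity: 575 ≡ 3 and 1277 ≡ 1 (mod 4), so (575/1277) = +(1277/575).
Reduce top mod 575: now compute (127/575).
Reciprocity: 127 ≡ 3 and 575 ≡ 3 (mod 4), so (127/575) = −(575/127).
Reduce top mod 127: now compute (67/127).
Reciprocity: 67 ≡ 3 and 127 ≡ 3 (mod 4), so (67/127) = −(127/67).
Reduce top mod 67: now compute (60/67).
Pull out 2^2: since 67 ≡ 3 (mod 8), (2/67) = -1, so (2/67)^2 = +1.
Reciprocity: 15 ≡ 3 and 67 ≡ 3 (mod 4), so (15/67) = −(67/15).
Reduce top mod 15: now compute (7/15).
Reciprocity: 7 ≡ 3 and 15 ≡ 3 (mod 4), so (7/15) = −(15/7).
Reduce top mod 7: now compute (1/7).
Reached (1/7) = 1. Collecting the sign flips along the way, the symbol is +1.

1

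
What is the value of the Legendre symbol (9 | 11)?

1

Euler's criterion: (9/11) ≡ 9^5 (mod 11).
9^2 ≡ 4 (mod 11)
9^4 ≡ 5 (mod 11)
9^5 = 9^(4+1) ≡ 1 (mod 11).
Result is 1, so (9/11) = 1.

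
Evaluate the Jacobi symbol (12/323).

Pull out 2^2: since 323 ≡ 3 (mod 8), (2/323) = -1, so (2/323)^2 = +1.
Reciprocity: 3 ≡ 3 and 323 ≡ 3 (mod 4), so (3/323) = −(323/3).
Reduce top mod 3: now compute (2/3).
Pull out 2: since 3 ≡ 3 (mod 8), (2/3) = -1.
Reached (1/3) = 1. Collecting the sign flips along the way, the symbol is +1.

1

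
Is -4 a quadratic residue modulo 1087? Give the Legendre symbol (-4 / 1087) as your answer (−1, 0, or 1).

-1

First reduce: -4 ≡ 1083 (mod 1087).
Reciprocity: 1083 ≡ 3 and 1087 ≡ 3 (mod 4), so (1083/1087) = −(1087/1083).
Reduce top mod 1083: now compute (4/1083).
Pull out 2^2: since 1083 ≡ 3 (mod 8), (2/1083) = -1, so (2/1083)^2 = +1.
Reached (1/1083) = 1. Collecting the sign flips along the way, the symbol is -1.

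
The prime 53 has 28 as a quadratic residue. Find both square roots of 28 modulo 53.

53 ≡ 1 (mod 4), so we find a root by search.
Trying successive values, 9² = 81 ≡ 28 (mod 53). The other root is 53 − 9 = 44.

9, 44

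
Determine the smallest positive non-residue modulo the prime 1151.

13

(2/1151) = +1, so 2 is a residue.
(3/1151) = +1, so 3 is a residue.
(4/1151) = +1, so 4 is a residue.
(5/1151) = +1, so 5 is a residue.
(6/1151) = +1, so 6 is a residue.
(7/1151) = +1, so 7 is a residue.
(8/1151) = +1, so 8 is a residue.
(9/1151) = +1, so 9 is a residue.
(10/1151) = +1, so 10 is a residue.
(11/1151) = +1, so 11 is a residue.
(12/1151) = +1, so 12 is a residue.
(13/1151) = −1, so 13 is the smallest positive non-residue mod 1151.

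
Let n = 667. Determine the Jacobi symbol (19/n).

1

Reciprocity: 19 ≡ 3 and 667 ≡ 3 (mod 4), so (19/667) = −(667/19).
Reduce top mod 19: now compute (2/19).
Pull out 2: since 19 ≡ 3 (mod 8), (2/19) = -1.
Reached (1/19) = 1. Collecting the sign flips along the way, the symbol is +1.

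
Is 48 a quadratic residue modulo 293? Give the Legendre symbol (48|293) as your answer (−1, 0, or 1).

-1

Pull out 2^4: since 293 ≡ 5 (mod 8), (2/293) = -1, so (2/293)^4 = +1.
Reciprocity: 3 ≡ 3 and 293 ≡ 1 (mod 4), so (3/293) = +(293/3).
Reduce top mod 3: now compute (2/3).
Pull out 2: since 3 ≡ 3 (mod 8), (2/3) = -1.
Reached (1/3) = 1. Collecting the sign flips along the way, the symbol is -1.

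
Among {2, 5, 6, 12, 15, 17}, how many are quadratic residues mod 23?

(2/23) = +1 → QR.
(5/23) = -1 → non-residue.
(6/23) = +1 → QR.
(12/23) = +1 → QR.
(15/23) = -1 → non-residue.
(17/23) = -1 → non-residue.
Total quadratic residues among the 6: 3.

3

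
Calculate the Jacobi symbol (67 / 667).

-1

Reciprocity: 67 ≡ 3 and 667 ≡ 3 (mod 4), so (67/667) = −(667/67).
Reduce top mod 67: now compute (64/67).
Pull out 2^6: since 67 ≡ 3 (mod 8), (2/67) = -1, so (2/67)^6 = +1.
Reached (1/67) = 1. Collecting the sign flips along the way, the symbol is -1.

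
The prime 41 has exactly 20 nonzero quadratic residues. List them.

1 2 4 5 8 9 10 16 18 20 21 23 25 31 32 33 36 37 39 40

Square k = 1,…,20 (k and 41−k give the same square):
1²=1, 2²=4, 3²=9, 4²=16, 5²=25, 6²=36, 7²≡8, 8²≡23, 9²≡40, 10²≡18, 11²≡39, 12²≡21, 13²≡5, 14²≡32, 15²≡20, 16²≡10, 17²≡2, 18²≡37, 19²≡33, 20²≡31 (mod 41).
So the quadratic residues mod 41 are {1, 2, 4, 5, 8, 9, 10, 16, 18, 20, 21, 23, 25, 31, 32, 33, 36, 37, 39, 40}.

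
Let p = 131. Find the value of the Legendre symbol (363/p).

1

Euler's criterion: (363/131) ≡ 101^65 (mod 131).
101^2 ≡ 114 (mod 131)
101^4 ≡ 27 (mod 131)
101^8 ≡ 74 (mod 131)
101^16 ≡ 105 (mod 131)
101^32 ≡ 21 (mod 131)
101^64 ≡ 48 (mod 131)
101^65 = 101^(64+1) ≡ 1 (mod 131).
Result is 1, so (363/131) = 1.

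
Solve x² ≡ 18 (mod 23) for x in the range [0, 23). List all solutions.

Since 23 ≡ 3 (mod 4), a square root of 18 is 18^((23+1)/4) = 18^6 mod 23.
Repeated squaring: 18^2≡2, 18^4≡4 (mod 23).
18^6 = 18^(4+2) ≡ 8 (mod 23).
Check: 8² = 64 ≡ 18 (mod 23). The two roots are 8 and 15.

8, 15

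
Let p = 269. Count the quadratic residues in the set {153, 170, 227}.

(153/269) = -1 → non-residue.
(170/269) = +1 → QR.
(227/269) = -1 → non-residue.
Total quadratic residues among the 3: 1.

1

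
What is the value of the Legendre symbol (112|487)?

-1

Pull out 2^4: since 487 ≡ 7 (mod 8), (2/487) = +1, so (2/487)^4 = +1.
Reciprocity: 7 ≡ 3 and 487 ≡ 3 (mod 4), so (7/487) = −(487/7).
Reduce top mod 7: now compute (4/7).
Pull out 2^2: since 7 ≡ 7 (mod 8), (2/7) = +1, so (2/7)^2 = +1.
Reached (1/7) = 1. Collecting the sign flips along the way, the symbol is -1.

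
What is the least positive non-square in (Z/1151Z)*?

13

(2/1151) = +1, so 2 is a residue.
(3/1151) = +1, so 3 is a residue.
(4/1151) = +1, so 4 is a residue.
(5/1151) = +1, so 5 is a residue.
(6/1151) = +1, so 6 is a residue.
(7/1151) = +1, so 7 is a residue.
(8/1151) = +1, so 8 is a residue.
(9/1151) = +1, so 9 is a residue.
(10/1151) = +1, so 10 is a residue.
(11/1151) = +1, so 11 is a residue.
(12/1151) = +1, so 12 is a residue.
(13/1151) = −1, so 13 is the smallest positive non-residue mod 1151.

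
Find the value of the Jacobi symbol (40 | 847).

Pull out 2^3: since 847 ≡ 7 (mod 8), (2/847) = +1, so (2/847)^3 = +1.
Reciprocity: 5 ≡ 1 and 847 ≡ 3 (mod 4), so (5/847) = +(847/5).
Reduce top mod 5: now compute (2/5).
Pull out 2: since 5 ≡ 5 (mod 8), (2/5) = -1.
Reached (1/5) = 1. Collecting the sign flips along the way, the symbol is -1.

-1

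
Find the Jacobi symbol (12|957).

Pull out 2^2: since 957 ≡ 5 (mod 8), (2/957) = -1, so (2/957)^2 = +1.
Reciprocity: 3 ≡ 3 and 957 ≡ 1 (mod 4), so (3/957) = +(957/3).
Reduce top mod 3: now compute (0/3).
Top reduces to 0: gcd > 1, so the symbol is 0.

0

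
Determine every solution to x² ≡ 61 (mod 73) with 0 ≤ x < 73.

34, 39

73 ≡ 1 (mod 4), so we find a root by search.
Trying successive values, 34² = 1156 ≡ 61 (mod 73). The other root is 73 − 34 = 39.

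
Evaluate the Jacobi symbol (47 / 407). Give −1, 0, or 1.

Reciprocity: 47 ≡ 3 and 407 ≡ 3 (mod 4), so (47/407) = −(407/47).
Reduce top mod 47: now compute (31/47).
Reciprocity: 31 ≡ 3 and 47 ≡ 3 (mod 4), so (31/47) = −(47/31).
Reduce top mod 31: now compute (16/31).
Pull out 2^4: since 31 ≡ 7 (mod 8), (2/31) = +1, so (2/31)^4 = +1.
Reached (1/31) = 1. Collecting the sign flips along the way, the symbol is +1.

1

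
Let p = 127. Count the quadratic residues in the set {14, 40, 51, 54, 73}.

(14/127) = -1 → non-residue.
(40/127) = -1 → non-residue.
(51/127) = -1 → non-residue.
(54/127) = -1 → non-residue.
(73/127) = +1 → QR.
Total quadratic residues among the 5: 1.

1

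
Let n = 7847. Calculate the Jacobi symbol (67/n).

1

Reciprocity: 67 ≡ 3 and 7847 ≡ 3 (mod 4), so (67/7847) = −(7847/67).
Reduce top mod 67: now compute (8/67).
Pull out 2^3: since 67 ≡ 3 (mod 8), (2/67) = -1, so (2/67)^3 = -1.
Reached (1/67) = 1. Collecting the sign flips along the way, the symbol is +1.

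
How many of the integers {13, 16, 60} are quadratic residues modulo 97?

(13/97) = -1 → non-residue.
(16/97) = +1 → QR.
(60/97) = -1 → non-residue.
Total quadratic residues among the 3: 1.

1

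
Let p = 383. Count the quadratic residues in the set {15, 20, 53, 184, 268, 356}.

(15/383) = -1 → non-residue.
(20/383) = -1 → non-residue.
(53/383) = -1 → non-residue.
(184/383) = +1 → QR.
(268/383) = +1 → QR.
(356/383) = -1 → non-residue.
Total quadratic residues among the 6: 2.

2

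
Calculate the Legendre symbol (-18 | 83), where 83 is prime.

1

First reduce: -18 ≡ 65 (mod 83).
Reciprocity: 65 ≡ 1 and 83 ≡ 3 (mod 4), so (65/83) = +(83/65).
Reduce top mod 65: now compute (18/65).
Pull out 2: since 65 ≡ 1 (mod 8), (2/65) = +1.
Reciprocity: 9 ≡ 1 and 65 ≡ 1 (mod 4), so (9/65) = +(65/9).
Reduce top mod 9: now compute (2/9).
Pull out 2: since 9 ≡ 1 (mod 8), (2/9) = +1.
Reached (1/9) = 1. Collecting the sign flips along the way, the symbol is +1.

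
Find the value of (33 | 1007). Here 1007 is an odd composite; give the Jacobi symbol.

Reciprocity: 33 ≡ 1 and 1007 ≡ 3 (mod 4), so (33/1007) = +(1007/33).
Reduce top mod 33: now compute (17/33).
Reciprocity: 17 ≡ 1 and 33 ≡ 1 (mod 4), so (17/33) = +(33/17).
Reduce top mod 17: now compute (16/17).
Pull out 2^4: since 17 ≡ 1 (mod 8), (2/17) = +1, so (2/17)^4 = +1.
Reached (1/17) = 1. Collecting the sign flips along the way, the symbol is +1.

1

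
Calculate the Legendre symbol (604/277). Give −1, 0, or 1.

-1

Euler's criterion: (604/277) ≡ 50^138 (mod 277).
50^2 ≡ 7 (mod 277)
50^4 ≡ 49 (mod 277)
50^8 ≡ 185 (mod 277)
50^16 ≡ 154 (mod 277)
50^32 ≡ 171 (mod 277)
50^64 ≡ 156 (mod 277)
50^128 ≡ 237 (mod 277)
50^138 = 50^(128+8+2) ≡ 276 (mod 277).
Result is 276 ≡ −1, so (604/277) = −1.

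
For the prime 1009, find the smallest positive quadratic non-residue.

11

(2/1009) = +1, so 2 is a residue.
(3/1009) = +1, so 3 is a residue.
(4/1009) = +1, so 4 is a residue.
(5/1009) = +1, so 5 is a residue.
(6/1009) = +1, so 6 is a residue.
(7/1009) = +1, so 7 is a residue.
(8/1009) = +1, so 8 is a residue.
(9/1009) = +1, so 9 is a residue.
(10/1009) = +1, so 10 is a residue.
(11/1009) = −1, so 11 is the smallest positive non-residue mod 1009.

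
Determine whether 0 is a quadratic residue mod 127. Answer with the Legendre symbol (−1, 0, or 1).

0

Top reduces to 0: gcd > 1, so the symbol is 0.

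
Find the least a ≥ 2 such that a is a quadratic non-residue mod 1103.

(2/1103) = +1, so 2 is a residue.
(3/1103) = +1, so 3 is a residue.
(4/1103) = +1, so 4 is a residue.
(5/1103) = −1, so 5 is the smallest positive non-residue mod 1103.

5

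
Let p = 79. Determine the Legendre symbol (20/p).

1

Pull out 2^2: since 79 ≡ 7 (mod 8), (2/79) = +1, so (2/79)^2 = +1.
Reciprocity: 5 ≡ 1 and 79 ≡ 3 (mod 4), so (5/79) = +(79/5).
Reduce top mod 5: now compute (4/5).
Pull out 2^2: since 5 ≡ 5 (mod 8), (2/5) = -1, so (2/5)^2 = +1.
Reached (1/5) = 1. Collecting the sign flips along the way, the symbol is +1.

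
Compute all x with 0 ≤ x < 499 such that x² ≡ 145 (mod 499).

245, 254

Since 499 ≡ 3 (mod 4), a square root of 145 is 145^((499+1)/4) = 145^125 mod 499.
Repeated squaring: 145^2≡67, 145^4≡497, 145^8≡4, 145^16≡16, 145^32≡256, 145^64≡167 (mod 499).
145^125 = 145^(64+32+16+8+4+1) ≡ 245 (mod 499).
Check: 245² = 60025 ≡ 145 (mod 499). The two roots are 245 and 254.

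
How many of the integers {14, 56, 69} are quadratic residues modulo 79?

0

(14/79) = -1 → non-residue.
(56/79) = -1 → non-residue.
(69/79) = -1 → non-residue.
Total quadratic residues among the 3: 0.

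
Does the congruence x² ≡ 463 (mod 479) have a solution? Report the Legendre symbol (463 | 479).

Reciprocity: 463 ≡ 3 and 479 ≡ 3 (mod 4), so (463/479) = −(479/463).
Reduce top mod 463: now compute (16/463).
Pull out 2^4: since 463 ≡ 7 (mod 8), (2/463) = +1, so (2/463)^4 = +1.
Reached (1/463) = 1. Collecting the sign flips along the way, the symbol is -1.

-1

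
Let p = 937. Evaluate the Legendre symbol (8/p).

Euler's criterion: (8/937) ≡ 8^468 (mod 937).
8^2 ≡ 64 (mod 937)
8^4 ≡ 348 (mod 937)
8^8 ≡ 231 (mod 937)
8^16 ≡ 889 (mod 937)
8^32 ≡ 430 (mod 937)
8^64 ≡ 311 (mod 937)
8^128 ≡ 210 (mod 937)
8^256 ≡ 61 (mod 937)
8^468 = 8^(256+128+64+16+4) ≡ 1 (mod 937).
Result is 1, so (8/937) = 1.

1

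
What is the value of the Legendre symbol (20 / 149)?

1

Pull out 2^2: since 149 ≡ 5 (mod 8), (2/149) = -1, so (2/149)^2 = +1.
Reciprocity: 5 ≡ 1 and 149 ≡ 1 (mod 4), so (5/149) = +(149/5).
Reduce top mod 5: now compute (4/5).
Pull out 2^2: since 5 ≡ 5 (mod 8), (2/5) = -1, so (2/5)^2 = +1.
Reached (1/5) = 1. Collecting the sign flips along the way, the symbol is +1.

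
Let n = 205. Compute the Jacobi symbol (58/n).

Pull out 2: since 205 ≡ 5 (mod 8), (2/205) = -1.
Reciprocity: 29 ≡ 1 and 205 ≡ 1 (mod 4), so (29/205) = +(205/29).
Reduce top mod 29: now compute (2/29).
Pull out 2: since 29 ≡ 5 (mod 8), (2/29) = -1.
Reached (1/29) = 1. Collecting the sign flips along the way, the symbol is +1.

1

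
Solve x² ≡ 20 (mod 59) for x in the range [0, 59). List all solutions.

Since 59 ≡ 3 (mod 4), a square root of 20 is 20^((59+1)/4) = 20^15 mod 59.
Repeated squaring: 20^2≡46, 20^4≡51, 20^8≡5 (mod 59).
20^15 = 20^(8+4+2+1) ≡ 16 (mod 59).
Check: 16² = 256 ≡ 20 (mod 59). The two roots are 16 and 43.

16, 43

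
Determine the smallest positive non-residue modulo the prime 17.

(2/17) = +1, so 2 is a residue.
(3/17) = −1, so 3 is the smallest positive non-residue mod 17.

3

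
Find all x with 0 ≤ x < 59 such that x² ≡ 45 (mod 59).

24, 35

Since 59 ≡ 3 (mod 4), a square root of 45 is 45^((59+1)/4) = 45^15 mod 59.
Repeated squaring: 45^2≡19, 45^4≡7, 45^8≡49 (mod 59).
45^15 = 45^(8+4+2+1) ≡ 35 (mod 59).
Check: 35² = 1225 ≡ 45 (mod 59). The two roots are 24 and 35.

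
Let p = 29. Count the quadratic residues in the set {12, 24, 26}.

(12/29) = -1 → non-residue.
(24/29) = +1 → QR.
(26/29) = -1 → non-residue.
Total quadratic residues among the 3: 1.

1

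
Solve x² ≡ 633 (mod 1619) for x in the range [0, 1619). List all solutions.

229, 1390

Since 1619 ≡ 3 (mod 4), a square root of 633 is 633^((1619+1)/4) = 633^405 mod 1619.
Repeated squaring: 633^2≡796, 633^4≡587, 633^8≡1341, 633^16≡1191, 633^32≡237, 633^64≡1123, 633^128≡1547, 633^256≡327 (mod 1619).
633^405 = 633^(256+128+16+4+1) ≡ 229 (mod 1619).
Check: 229² = 52441 ≡ 633 (mod 1619). The two roots are 229 and 1390.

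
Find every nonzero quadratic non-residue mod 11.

Square k = 1,…,5 (k and 11−k give the same square):
1²=1, 2²=4, 3²=9, 4²≡5, 5²≡3 (mod 11).
The residues are {1, 3, 4, 5, 9}; the non-residues are the remaining 5 nonzero classes.

2,6,7,8,10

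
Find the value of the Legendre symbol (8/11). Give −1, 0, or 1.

-1

Pull out 2^3: since 11 ≡ 3 (mod 8), (2/11) = -1, so (2/11)^3 = -1.
Reached (1/11) = 1. Collecting the sign flips along the way, the symbol is -1.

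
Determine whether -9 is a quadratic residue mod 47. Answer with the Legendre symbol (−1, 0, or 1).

-1

Euler's criterion: (-9/47) ≡ 38^23 (mod 47).
38^2 ≡ 34 (mod 47)
38^4 ≡ 28 (mod 47)
38^8 ≡ 32 (mod 47)
38^16 ≡ 37 (mod 47)
38^23 = 38^(16+4+2+1) ≡ 46 (mod 47).
Result is 46 ≡ −1, so (-9/47) = −1.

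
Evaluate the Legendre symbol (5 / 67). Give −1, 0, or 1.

-1

Reciprocity: 5 ≡ 1 and 67 ≡ 3 (mod 4), so (5/67) = +(67/5).
Reduce top mod 5: now compute (2/5).
Pull out 2: since 5 ≡ 5 (mod 8), (2/5) = -1.
Reached (1/5) = 1. Collecting the sign flips along the way, the symbol is -1.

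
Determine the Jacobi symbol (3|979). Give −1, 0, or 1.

-1

Reciprocity: 3 ≡ 3 and 979 ≡ 3 (mod 4), so (3/979) = −(979/3).
Reduce top mod 3: now compute (1/3).
Reached (1/3) = 1. Collecting the sign flips along the way, the symbol is -1.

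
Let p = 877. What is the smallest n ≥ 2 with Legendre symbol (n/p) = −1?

(2/877) = −1, so 2 is the smallest positive non-residue mod 877.

2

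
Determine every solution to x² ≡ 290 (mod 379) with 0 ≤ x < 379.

Since 379 ≡ 3 (mod 4), a square root of 290 is 290^((379+1)/4) = 290^95 mod 379.
Repeated squaring: 290^2≡341, 290^4≡307, 290^8≡257, 290^16≡103, 290^32≡376, 290^64≡9 (mod 379).
290^95 = 290^(64+16+8+4+2+1) ≡ 226 (mod 379).
Check: 226² = 51076 ≡ 290 (mod 379). The two roots are 153 and 226.

153, 226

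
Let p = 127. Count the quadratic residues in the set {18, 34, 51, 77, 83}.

2

(18/127) = +1 → QR.
(34/127) = +1 → QR.
(51/127) = -1 → non-residue.
(77/127) = -1 → non-residue.
(83/127) = -1 → non-residue.
Total quadratic residues among the 5: 2.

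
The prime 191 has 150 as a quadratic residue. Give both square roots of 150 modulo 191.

36, 155

Since 191 ≡ 3 (mod 4), a square root of 150 is 150^((191+1)/4) = 150^48 mod 191.
Repeated squaring: 150^2≡153, 150^4≡107, 150^8≡180, 150^16≡121, 150^32≡125 (mod 191).
150^48 = 150^(32+16) ≡ 36 (mod 191).
Check: 36² = 1296 ≡ 150 (mod 191). The two roots are 36 and 155.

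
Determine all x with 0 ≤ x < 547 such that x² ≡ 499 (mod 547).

Since 547 ≡ 3 (mod 4), a square root of 499 is 499^((547+1)/4) = 499^137 mod 547.
Repeated squaring: 499^2≡116, 499^4≡328, 499^8≡372, 499^16≡540, 499^32≡49, 499^64≡213, 499^128≡515 (mod 547).
499^137 = 499^(128+8+1) ≡ 324 (mod 547).
Check: 324² = 104976 ≡ 499 (mod 547). The two roots are 223 and 324.

223, 324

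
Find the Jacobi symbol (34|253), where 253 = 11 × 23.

Pull out 2: since 253 ≡ 5 (mod 8), (2/253) = -1.
Reciprocity: 17 ≡ 1 and 253 ≡ 1 (mod 4), so (17/253) = +(253/17).
Reduce top mod 17: now compute (15/17).
Reciprocity: 15 ≡ 3 and 17 ≡ 1 (mod 4), so (15/17) = +(17/15).
Reduce top mod 15: now compute (2/15).
Pull out 2: since 15 ≡ 7 (mod 8), (2/15) = +1.
Reached (1/15) = 1. Collecting the sign flips along the way, the symbol is -1.

-1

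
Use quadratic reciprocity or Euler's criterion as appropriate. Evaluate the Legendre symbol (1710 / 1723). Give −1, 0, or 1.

1

Pull out 2: since 1723 ≡ 3 (mod 8), (2/1723) = -1.
Reciprocity: 855 ≡ 3 and 1723 ≡ 3 (mod 4), so (855/1723) = −(1723/855).
Reduce top mod 855: now compute (13/855).
Reciprocity: 13 ≡ 1 and 855 ≡ 3 (mod 4), so (13/855) = +(855/13).
Reduce top mod 13: now compute (10/13).
Pull out 2: since 13 ≡ 5 (mod 8), (2/13) = -1.
Reciprocity: 5 ≡ 1 and 13 ≡ 1 (mod 4), so (5/13) = +(13/5).
Reduce top mod 5: now compute (3/5).
Reciprocity: 3 ≡ 3 and 5 ≡ 1 (mod 4), so (3/5) = +(5/3).
Reduce top mod 3: now compute (2/3).
Pull out 2: since 3 ≡ 3 (mod 8), (2/3) = -1.
Reached (1/3) = 1. Collecting the sign flips along the way, the symbol is +1.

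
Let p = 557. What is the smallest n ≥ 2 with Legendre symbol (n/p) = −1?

2

(2/557) = −1, so 2 is the smallest positive non-residue mod 557.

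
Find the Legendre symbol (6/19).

Euler's criterion: (6/19) ≡ 6^9 (mod 19).
6^2 ≡ 17 (mod 19)
6^4 ≡ 4 (mod 19)
6^8 ≡ 16 (mod 19)
6^9 = 6^(8+1) ≡ 1 (mod 19).
Result is 1, so (6/19) = 1.

1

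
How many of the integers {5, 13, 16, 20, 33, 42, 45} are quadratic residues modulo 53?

(5/53) = -1 → non-residue.
(13/53) = +1 → QR.
(16/53) = +1 → QR.
(20/53) = -1 → non-residue.
(33/53) = -1 → non-residue.
(42/53) = +1 → QR.
(45/53) = -1 → non-residue.
Total quadratic residues among the 7: 3.

3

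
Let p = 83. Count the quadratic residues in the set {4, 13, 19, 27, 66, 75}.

3

(4/83) = +1 → QR.
(13/83) = -1 → non-residue.
(19/83) = -1 → non-residue.
(27/83) = +1 → QR.
(66/83) = -1 → non-residue.
(75/83) = +1 → QR.
Total quadratic residues among the 6: 3.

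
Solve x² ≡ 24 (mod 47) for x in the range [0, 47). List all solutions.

20, 27

Since 47 ≡ 3 (mod 4), a square root of 24 is 24^((47+1)/4) = 24^12 mod 47.
Repeated squaring: 24^2≡12, 24^4≡3, 24^8≡9 (mod 47).
24^12 = 24^(8+4) ≡ 27 (mod 47).
Check: 27² = 729 ≡ 24 (mod 47). The two roots are 20 and 27.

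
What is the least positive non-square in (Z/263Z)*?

(2/263) = +1, so 2 is a residue.
(3/263) = +1, so 3 is a residue.
(4/263) = +1, so 4 is a residue.
(5/263) = −1, so 5 is the smallest positive non-residue mod 263.

5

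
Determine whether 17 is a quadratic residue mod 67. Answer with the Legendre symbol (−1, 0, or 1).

1

Euler's criterion: (17/67) ≡ 17^33 (mod 67).
17^2 ≡ 21 (mod 67)
17^4 ≡ 39 (mod 67)
17^8 ≡ 47 (mod 67)
17^16 ≡ 65 (mod 67)
17^32 ≡ 4 (mod 67)
17^33 = 17^(32+1) ≡ 1 (mod 67).
Result is 1, so (17/67) = 1.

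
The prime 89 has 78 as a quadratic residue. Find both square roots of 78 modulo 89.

89 ≡ 1 (mod 4), so we find a root by search.
Trying successive values, 16² = 256 ≡ 78 (mod 89). The other root is 89 − 16 = 73.

16, 73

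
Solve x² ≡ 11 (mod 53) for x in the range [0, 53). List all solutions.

53 ≡ 1 (mod 4), so we find a root by search.
Trying successive values, 8² = 64 ≡ 11 (mod 53). The other root is 53 − 8 = 45.

8, 45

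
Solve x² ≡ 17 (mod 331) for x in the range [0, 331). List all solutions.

Since 331 ≡ 3 (mod 4), a square root of 17 is 17^((331+1)/4) = 17^83 mod 331.
Repeated squaring: 17^2≡289, 17^4≡109, 17^8≡296, 17^16≡232, 17^32≡202, 17^64≡91 (mod 331).
17^83 = 17^(64+16+2+1) ≡ 103 (mod 331).
Check: 103² = 10609 ≡ 17 (mod 331). The two roots are 103 and 228.

103, 228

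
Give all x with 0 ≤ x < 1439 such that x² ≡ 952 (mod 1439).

Since 1439 ≡ 3 (mod 4), a square root of 952 is 952^((1439+1)/4) = 952^360 mod 1439.
Repeated squaring: 952^2≡1173, 952^4≡245, 952^8≡1026, 952^16≡767, 952^32≡1177, 952^64≡1011, 952^128≡431, 952^256≡130 (mod 1439).
952^360 = 952^(256+64+32+8) ≡ 1334 (mod 1439).
Check: 1334² = 1779556 ≡ 952 (mod 1439). The two roots are 105 and 1334.

105, 1334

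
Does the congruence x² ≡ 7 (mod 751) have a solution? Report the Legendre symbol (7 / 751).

Reciprocity: 7 ≡ 3 and 751 ≡ 3 (mod 4), so (7/751) = −(751/7).
Reduce top mod 7: now compute (2/7).
Pull out 2: since 7 ≡ 7 (mod 8), (2/7) = +1.
Reached (1/7) = 1. Collecting the sign flips along the way, the symbol is -1.

-1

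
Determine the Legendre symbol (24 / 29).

1

Euler's criterion: (24/29) ≡ 24^14 (mod 29).
24^2 ≡ 25 (mod 29)
24^4 ≡ 16 (mod 29)
24^8 ≡ 24 (mod 29)
24^14 = 24^(8+4+2) ≡ 1 (mod 29).
Result is 1, so (24/29) = 1.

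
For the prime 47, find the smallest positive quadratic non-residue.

(2/47) = +1, so 2 is a residue.
(3/47) = +1, so 3 is a residue.
(4/47) = +1, so 4 is a residue.
(5/47) = −1, so 5 is the smallest positive non-residue mod 47.

5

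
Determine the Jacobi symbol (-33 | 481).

First reduce: -33 ≡ 448 (mod 481).
Pull out 2^6: since 481 ≡ 1 (mod 8), (2/481) = +1, so (2/481)^6 = +1.
Reciprocity: 7 ≡ 3 and 481 ≡ 1 (mod 4), so (7/481) = +(481/7).
Reduce top mod 7: now compute (5/7).
Reciprocity: 5 ≡ 1 and 7 ≡ 3 (mod 4), so (5/7) = +(7/5).
Reduce top mod 5: now compute (2/5).
Pull out 2: since 5 ≡ 5 (mod 8), (2/5) = -1.
Reached (1/5) = 1. Collecting the sign flips along the way, the symbol is -1.

-1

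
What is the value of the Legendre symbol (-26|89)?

-1

Euler's criterion: (-26/89) ≡ 63^44 (mod 89).
63^2 ≡ 53 (mod 89)
63^4 ≡ 50 (mod 89)
63^8 ≡ 8 (mod 89)
63^16 ≡ 64 (mod 89)
63^32 ≡ 2 (mod 89)
63^44 = 63^(32+8+4) ≡ 88 (mod 89).
Result is 88 ≡ −1, so (-26/89) = −1.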